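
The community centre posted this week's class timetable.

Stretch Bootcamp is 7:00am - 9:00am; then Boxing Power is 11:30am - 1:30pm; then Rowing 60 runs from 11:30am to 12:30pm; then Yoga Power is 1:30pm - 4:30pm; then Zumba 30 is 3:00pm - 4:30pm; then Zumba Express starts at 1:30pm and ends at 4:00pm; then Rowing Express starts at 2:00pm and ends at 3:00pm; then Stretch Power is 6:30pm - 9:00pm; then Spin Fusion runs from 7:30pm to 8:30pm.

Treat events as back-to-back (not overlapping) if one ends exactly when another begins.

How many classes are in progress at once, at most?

Sort all start/end points and keep a running count:
7:00am start Stretch Bootcamp → 1
9:00am end Stretch Bootcamp → 0
11:30am start Boxing Power → 1
11:30am start Rowing 60 → 2
12:30pm end Rowing 60 → 1
1:30pm end Boxing Power → 0
1:30pm start Yoga Power → 1
1:30pm start Zumba Express → 2
2:00pm start Rowing Express → 3
3:00pm end Rowing Express → 2
3:00pm start Zumba 30 → 3
4:00pm end Zumba Express → 2
4:30pm end Yoga Power → 1
4:30pm end Zumba 30 → 0
6:30pm start Stretch Power → 1
7:30pm start Spin Fusion → 2
8:30pm end Spin Fusion → 1
9:00pm end Stretch Power → 0
Peak is 3, at 2:00pm (Rowing Express, Yoga Power, Zumba Express).

3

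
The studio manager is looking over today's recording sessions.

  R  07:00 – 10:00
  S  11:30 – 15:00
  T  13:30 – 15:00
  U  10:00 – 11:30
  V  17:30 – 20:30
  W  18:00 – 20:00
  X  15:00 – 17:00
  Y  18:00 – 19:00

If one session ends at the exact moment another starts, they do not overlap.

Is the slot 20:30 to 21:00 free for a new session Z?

R: ends 10:00 at or before Z starts 20:30 → clear.
U: ends 11:30 at or before Z starts 20:30 → clear.
S: ends 15:00 at or before Z starts 20:30 → clear.
T: ends 15:00 at or before Z starts 20:30 → clear.
X: ends 17:00 at or before Z starts 20:30 → clear.
V: ends 20:30 at or before Z starts 20:30 → clear.
W: ends 20:00 at or before Z starts 20:30 → clear.
Y: ends 19:00 at or before Z starts 20:30 → clear.

Yes — the slot is free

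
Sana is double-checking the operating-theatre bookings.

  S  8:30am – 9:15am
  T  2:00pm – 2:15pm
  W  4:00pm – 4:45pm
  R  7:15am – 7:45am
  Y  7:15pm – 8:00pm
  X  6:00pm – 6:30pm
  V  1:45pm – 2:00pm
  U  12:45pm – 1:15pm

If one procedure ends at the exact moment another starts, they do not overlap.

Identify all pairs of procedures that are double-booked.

Sorted by start: R, S, U, V, T, W, X, Y.
S starts after R ends — done with R.
U starts after S ends — done with S.
V starts after U ends — done with U.
T starts exactly when V ends (back-to-back, no overlap) — done with V.
W starts after T ends — done with T.
X starts after W ends — done with W.
Y starts after X ends.

no overlapping pairs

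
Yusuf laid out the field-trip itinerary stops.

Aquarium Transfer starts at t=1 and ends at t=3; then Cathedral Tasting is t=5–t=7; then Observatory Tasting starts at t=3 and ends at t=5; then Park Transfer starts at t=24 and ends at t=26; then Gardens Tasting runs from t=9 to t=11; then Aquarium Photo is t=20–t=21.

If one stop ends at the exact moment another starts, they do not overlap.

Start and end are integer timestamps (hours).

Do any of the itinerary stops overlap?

No

Check each pair: they overlap iff neither finishes before the other starts.
Sorted by start: Aquarium Transfer, Observatory Tasting, Cathedral Tasting, Gardens Tasting, Aquarium Photo, Park Transfer.
Observatory Tasting starts exactly when Aquarium Transfer ends (back-to-back, no overlap), so nothing later overlaps Aquarium Transfer either.
Cathedral Tasting starts exactly when Observatory Tasting ends (back-to-back, no overlap), so nothing later overlaps Observatory Tasting either.
Gardens Tasting starts after Cathedral Tasting ends, so nothing later overlaps Cathedral Tasting either.
Aquarium Photo starts after Gardens Tasting ends, so nothing later overlaps Gardens Tasting either.
Park Transfer starts after Aquarium Photo ends.
Every pair is clear; the schedule has no overlaps.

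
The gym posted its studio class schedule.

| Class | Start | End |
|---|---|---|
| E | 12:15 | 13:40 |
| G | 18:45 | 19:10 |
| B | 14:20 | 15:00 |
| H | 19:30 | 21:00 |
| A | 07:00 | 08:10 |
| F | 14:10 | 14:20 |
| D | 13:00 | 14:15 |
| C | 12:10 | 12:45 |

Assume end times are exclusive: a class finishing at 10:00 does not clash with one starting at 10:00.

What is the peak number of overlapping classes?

Sweep the timeline, counting +1 at each start and −1 at each end (ends before starts at a tie):
07:00 start A → 1
08:10 end A → 0
12:10 start C → 1
12:15 start E → 2
12:45 end C → 1
13:00 start D → 2
13:40 end E → 1
14:10 start F → 2
14:15 end D → 1
14:20 end F → 0
14:20 start B → 1
15:00 end B → 0
18:45 start G → 1
19:10 end G → 0
19:30 start H → 1
21:00 end H → 0
Peak is 2, at 12:15 (C, E).

2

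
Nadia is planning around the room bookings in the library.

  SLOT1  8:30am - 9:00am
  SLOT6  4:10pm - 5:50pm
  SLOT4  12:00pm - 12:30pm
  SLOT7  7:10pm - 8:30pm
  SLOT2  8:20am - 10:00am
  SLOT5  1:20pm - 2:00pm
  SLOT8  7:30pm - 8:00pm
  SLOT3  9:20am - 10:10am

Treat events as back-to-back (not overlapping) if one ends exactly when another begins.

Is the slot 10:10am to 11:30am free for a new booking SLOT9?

Yes — the slot is free

SLOT2: ends 10:00am at or before SLOT9 starts 10:10am → clear.
SLOT1: ends 9:00am at or before SLOT9 starts 10:10am → clear.
SLOT3: ends 10:10am at or before SLOT9 starts 10:10am → clear.
SLOT4: starts 12:00pm at or after SLOT9 ends 11:30am → clear.
SLOT5: starts 1:20pm at or after SLOT9 ends 11:30am → clear.
SLOT6: starts 4:10pm at or after SLOT9 ends 11:30am → clear.
SLOT7: starts 7:10pm at or after SLOT9 ends 11:30am → clear.
SLOT8: starts 7:30pm at or after SLOT9 ends 11:30am → clear.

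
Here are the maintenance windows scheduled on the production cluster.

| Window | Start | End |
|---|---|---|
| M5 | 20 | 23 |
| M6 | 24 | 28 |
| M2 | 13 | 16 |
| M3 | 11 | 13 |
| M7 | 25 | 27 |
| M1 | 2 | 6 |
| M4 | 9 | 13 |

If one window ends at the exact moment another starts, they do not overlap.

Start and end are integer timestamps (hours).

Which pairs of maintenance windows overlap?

Check each pair: they overlap iff neither finishes before the other starts.
Sorted by start: M1, M4, M3, M2, M5, M6, M7.
M4 starts after M1 ends, so M1 has no further overlaps.
M3 starts before M4 ends → M4 and M3 overlap.
M2 starts exactly when M4 ends (back-to-back, no overlap), so M4 has no further overlaps.
M2 starts exactly when M3 ends (back-to-back, no overlap), so M3 has no further overlaps.
M5 starts after M2 ends, so M2 has no further overlaps.
M6 starts after M5 ends, so M5 has no further overlaps.
M7 starts before M6 ends → M6 and M7 overlap.

M3 & M4, M6 & M7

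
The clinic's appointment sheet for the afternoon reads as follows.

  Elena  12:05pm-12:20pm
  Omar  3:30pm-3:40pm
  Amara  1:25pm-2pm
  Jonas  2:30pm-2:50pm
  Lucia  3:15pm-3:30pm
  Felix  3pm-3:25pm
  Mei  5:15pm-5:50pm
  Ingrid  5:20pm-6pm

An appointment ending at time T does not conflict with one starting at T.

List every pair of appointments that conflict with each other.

Felix & Lucia, Ingrid & Mei

Sorted by start: Elena, Amara, Jonas, Felix, Lucia, Omar, Mei, Ingrid.
Amara starts after Elena ends — done with Elena.
Jonas starts after Amara ends — done with Amara.
Felix starts after Jonas ends — done with Jonas.
Lucia starts before Felix ends → Felix and Lucia overlap.
Omar starts after Felix ends — done with Felix.
Omar starts exactly when Lucia ends (back-to-back, no overlap) — done with Lucia.
Mei starts after Omar ends — done with Omar.
Ingrid starts before Mei ends → Mei and Ingrid overlap.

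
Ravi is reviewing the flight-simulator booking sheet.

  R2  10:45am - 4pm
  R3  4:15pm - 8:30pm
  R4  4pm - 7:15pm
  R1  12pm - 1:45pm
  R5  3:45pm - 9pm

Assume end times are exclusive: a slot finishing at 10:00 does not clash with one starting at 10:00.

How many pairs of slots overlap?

5

Sorted by start: R2, R1, R5, R4, R3.
R1 starts before R2 ends → R2 and R1 overlap.
R5 starts before R2 ends → R2 and R5 overlap.
R4 starts exactly when R2 ends (back-to-back, no overlap), so R2 has no further overlaps.
R5 starts after R1 ends, so R1 has no further overlaps.
R4 starts before R5 ends → R5 and R4 overlap.
R3 starts before R5 ends → R5 and R3 overlap.
R3 starts before R4 ends → R4 and R3 overlap.
Overlapping pairs: R1 & R2, R2 & R5, R3 & R4, R3 & R5, R4 & R5 — 5 in total.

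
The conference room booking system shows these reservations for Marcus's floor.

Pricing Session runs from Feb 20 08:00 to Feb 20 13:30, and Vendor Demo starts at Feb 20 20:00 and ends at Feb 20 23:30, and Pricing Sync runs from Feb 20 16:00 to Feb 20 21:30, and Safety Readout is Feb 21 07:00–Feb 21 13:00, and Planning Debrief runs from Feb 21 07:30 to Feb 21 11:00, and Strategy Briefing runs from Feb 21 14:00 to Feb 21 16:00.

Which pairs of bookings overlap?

Planning Debrief & Safety Readout, Pricing Sync & Vendor Demo

Sorted by start: Pricing Session, Pricing Sync, Vendor Demo, Safety Readout, Planning Debrief, Strategy Briefing.
Pricing Sync starts after Pricing Session ends, so Pricing Session has no further overlaps.
Vendor Demo starts before Pricing Sync ends → Pricing Sync and Vendor Demo overlap.
Safety Readout starts after Pricing Sync ends, so Pricing Sync has no further overlaps.
Safety Readout starts after Vendor Demo ends, so Vendor Demo has no further overlaps.
Planning Debrief starts before Safety Readout ends → Safety Readout and Planning Debrief overlap.
Strategy Briefing starts after Safety Readout ends.
Strategy Briefing starts after Planning Debrief ends.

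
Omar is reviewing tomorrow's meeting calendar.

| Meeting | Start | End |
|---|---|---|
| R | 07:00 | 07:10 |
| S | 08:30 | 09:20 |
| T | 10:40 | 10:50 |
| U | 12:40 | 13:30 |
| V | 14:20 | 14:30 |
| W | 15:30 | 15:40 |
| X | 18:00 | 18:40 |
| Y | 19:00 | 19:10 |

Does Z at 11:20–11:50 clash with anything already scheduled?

R: ends 07:10 at or before Z starts 11:20 → clear.
S: ends 09:20 at or before Z starts 11:20 → clear.
T: ends 10:50 at or before Z starts 11:20 → clear.
U: starts 12:40 at or after Z ends 11:50 → clear.
V: starts 14:20 at or after Z ends 11:50 → clear.
W: starts 15:30 at or after Z ends 11:50 → clear.
X: starts 18:00 at or after Z ends 11:50 → clear.
Y: starts 19:00 at or after Z ends 11:50 → clear.

No — it doesn't clash with anything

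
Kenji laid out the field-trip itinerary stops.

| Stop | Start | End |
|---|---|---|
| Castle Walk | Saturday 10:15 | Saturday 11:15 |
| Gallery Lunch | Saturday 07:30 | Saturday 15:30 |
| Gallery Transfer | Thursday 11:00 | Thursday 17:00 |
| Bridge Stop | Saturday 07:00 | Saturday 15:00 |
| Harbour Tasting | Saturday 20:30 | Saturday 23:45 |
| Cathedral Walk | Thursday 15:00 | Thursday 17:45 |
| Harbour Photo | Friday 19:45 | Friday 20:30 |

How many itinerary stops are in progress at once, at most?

3

Walk through starts and ends in time order (an end at T is processed before a start at T):
Thursday 11:00 start Gallery Transfer → 1
Thursday 15:00 start Cathedral Walk → 2
Thursday 17:00 end Gallery Transfer → 1
Thursday 17:45 end Cathedral Walk → 0
Friday 19:45 start Harbour Photo → 1
Friday 20:30 end Harbour Photo → 0
Saturday 07:00 start Bridge Stop → 1
Saturday 07:30 start Gallery Lunch → 2
Saturday 10:15 start Castle Walk → 3
Saturday 11:15 end Castle Walk → 2
Saturday 15:00 end Bridge Stop → 1
Saturday 15:30 end Gallery Lunch → 0
Saturday 20:30 start Harbour Tasting → 1
Saturday 23:45 end Harbour Tasting → 0
Peak is 3, at Saturday 10:15 (Bridge Stop, Castle Walk, Gallery Lunch).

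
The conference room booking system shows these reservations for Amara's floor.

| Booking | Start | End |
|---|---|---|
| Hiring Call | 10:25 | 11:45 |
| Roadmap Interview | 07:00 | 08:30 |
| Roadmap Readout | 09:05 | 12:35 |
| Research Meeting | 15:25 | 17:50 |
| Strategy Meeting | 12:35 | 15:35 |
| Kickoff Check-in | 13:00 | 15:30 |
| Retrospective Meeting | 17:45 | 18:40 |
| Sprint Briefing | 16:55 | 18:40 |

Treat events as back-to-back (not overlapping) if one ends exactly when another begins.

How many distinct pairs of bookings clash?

7

Two intervals overlap when each starts before the other ends.
Sorted by start: Roadmap Interview, Roadmap Readout, Hiring Call, Strategy Meeting, Kickoff Check-in, Research Meeting, Sprint Briefing, Retrospective Meeting.
Roadmap Readout starts after Roadmap Interview ends, so Roadmap Interview has no further overlaps.
Hiring Call starts before Roadmap Readout ends → Roadmap Readout and Hiring Call overlap.
Strategy Meeting starts exactly when Roadmap Readout ends (back-to-back, no overlap), so Roadmap Readout has no further overlaps.
Strategy Meeting starts after Hiring Call ends, so Hiring Call has no further overlaps.
Kickoff Check-in starts before Strategy Meeting ends → Strategy Meeting and Kickoff Check-in overlap.
Research Meeting starts before Strategy Meeting ends → Strategy Meeting and Research Meeting overlap.
Sprint Briefing starts after Strategy Meeting ends, so Strategy Meeting has no further overlaps.
Research Meeting starts before Kickoff Check-in ends → Kickoff Check-in and Research Meeting overlap.
Sprint Briefing starts after Kickoff Check-in ends, so Kickoff Check-in has no further overlaps.
Sprint Briefing starts before Research Meeting ends → Research Meeting and Sprint Briefing overlap.
Retrospective Meeting starts before Research Meeting ends → Research Meeting and Retrospective Meeting overlap.
Retrospective Meeting starts before Sprint Briefing ends → Sprint Briefing and Retrospective Meeting overlap.
Overlapping pairs: Hiring Call & Roadmap Readout, Kickoff Check-in & Research Meeting, Kickoff Check-in & Strategy Meeting, Research Meeting & Retrospective Meeting, Research Meeting & Sprint Briefing, Research Meeting & Strategy Meeting, Retrospective Meeting & Sprint Briefing — 7 in total.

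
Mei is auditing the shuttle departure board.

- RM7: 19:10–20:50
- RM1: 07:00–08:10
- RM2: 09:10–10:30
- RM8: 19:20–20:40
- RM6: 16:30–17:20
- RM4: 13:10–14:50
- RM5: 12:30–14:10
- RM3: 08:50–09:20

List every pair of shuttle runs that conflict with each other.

Check each pair: they overlap iff neither finishes before the other starts.
Sorted by start: RM1, RM3, RM2, RM5, RM4, RM6, RM7, RM8.
RM3 starts after RM1 ends; RM1 is clear from here.
RM2 starts before RM3 ends → RM3 and RM2 overlap.
RM5 starts after RM3 ends; RM3 is clear from here.
RM5 starts after RM2 ends; RM2 is clear from here.
RM4 starts before RM5 ends → RM5 and RM4 overlap.
RM6 starts after RM5 ends; RM5 is clear from here.
RM6 starts after RM4 ends; RM4 is clear from here.
RM7 starts after RM6 ends; RM6 is clear from here.
RM8 starts before RM7 ends → RM7 and RM8 overlap.

RM2 & RM3, RM4 & RM5, RM7 & RM8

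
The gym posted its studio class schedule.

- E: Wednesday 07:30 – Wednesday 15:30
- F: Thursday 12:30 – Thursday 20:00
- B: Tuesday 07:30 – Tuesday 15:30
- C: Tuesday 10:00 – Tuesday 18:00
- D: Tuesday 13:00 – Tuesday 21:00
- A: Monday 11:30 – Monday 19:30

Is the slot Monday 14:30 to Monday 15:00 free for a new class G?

A: starts Monday 11:30 before G ends Monday 15:00, and ends Monday 19:30 after G starts Monday 14:30 → overlap.
B: starts Tuesday 07:30 at or after G ends Monday 15:00 → clear.
C: starts Tuesday 10:00 at or after G ends Monday 15:00 → clear.
D: starts Tuesday 13:00 at or after G ends Monday 15:00 → clear.
E: starts Wednesday 07:30 at or after G ends Monday 15:00 → clear.
F: starts Thursday 12:30 at or after G ends Monday 15:00 → clear.
G overlaps A.

No — it overlaps A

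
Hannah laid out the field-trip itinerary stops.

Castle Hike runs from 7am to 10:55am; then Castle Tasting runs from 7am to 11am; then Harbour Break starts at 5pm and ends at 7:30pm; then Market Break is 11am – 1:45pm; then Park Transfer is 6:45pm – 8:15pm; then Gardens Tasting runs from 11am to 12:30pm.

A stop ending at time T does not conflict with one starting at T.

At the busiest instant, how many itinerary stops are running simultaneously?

Sweep the timeline, counting +1 at each start and −1 at each end (ends before starts at a tie):
7am start Castle Hike → 1
7am start Castle Tasting → 2
10:55am end Castle Hike → 1
11am end Castle Tasting → 0
11am start Gardens Tasting → 1
11am start Market Break → 2
12:30pm end Gardens Tasting → 1
1:45pm end Market Break → 0
5pm start Harbour Break → 1
6:45pm start Park Transfer → 2
7:30pm end Harbour Break → 1
8:15pm end Park Transfer → 0
Peak is 2, at 7am (Castle Hike, Castle Tasting).

2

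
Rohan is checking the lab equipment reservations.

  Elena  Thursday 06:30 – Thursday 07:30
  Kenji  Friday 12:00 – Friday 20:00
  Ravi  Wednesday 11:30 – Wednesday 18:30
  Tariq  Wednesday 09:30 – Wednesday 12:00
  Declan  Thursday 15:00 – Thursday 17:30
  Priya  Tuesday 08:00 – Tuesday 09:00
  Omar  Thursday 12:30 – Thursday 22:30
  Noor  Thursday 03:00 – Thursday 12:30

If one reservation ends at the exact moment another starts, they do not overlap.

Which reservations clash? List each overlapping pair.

Declan & Omar, Elena & Noor, Ravi & Tariq

Sorted by start: Priya, Tariq, Ravi, Noor, Elena, Omar, Declan, Kenji.
Tariq starts after Priya ends; Priya is clear from here.
Ravi starts before Tariq ends → Tariq and Ravi overlap.
Noor starts after Tariq ends; Tariq is clear from here.
Noor starts after Ravi ends; Ravi is clear from here.
Elena starts before Noor ends → Noor and Elena overlap.
Omar starts exactly when Noor ends (back-to-back, no overlap); Noor is clear from here.
Omar starts after Elena ends; Elena is clear from here.
Declan starts before Omar ends → Omar and Declan overlap.
Kenji starts after Omar ends.
Kenji starts after Declan ends.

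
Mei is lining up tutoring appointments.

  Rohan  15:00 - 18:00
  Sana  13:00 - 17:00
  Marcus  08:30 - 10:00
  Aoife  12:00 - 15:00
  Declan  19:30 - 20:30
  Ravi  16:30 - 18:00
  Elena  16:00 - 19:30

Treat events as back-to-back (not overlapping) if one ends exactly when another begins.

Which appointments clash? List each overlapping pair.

Aoife & Sana, Elena & Ravi, Elena & Rohan, Elena & Sana, Ravi & Rohan, Ravi & Sana, Rohan & Sana

Sorted by start: Marcus, Aoife, Sana, Rohan, Elena, Ravi, Declan.
Aoife starts after Marcus ends; Marcus is clear from here.
Sana starts before Aoife ends → Aoife and Sana overlap.
Rohan starts exactly when Aoife ends (back-to-back, no overlap); Aoife is clear from here.
Rohan starts before Sana ends → Sana and Rohan overlap.
Elena starts before Sana ends → Sana and Elena overlap.
Ravi starts before Sana ends → Sana and Ravi overlap.
Declan starts after Sana ends.
Elena starts before Rohan ends → Rohan and Elena overlap.
Ravi starts before Rohan ends → Rohan and Ravi overlap.
Declan starts after Rohan ends.
Ravi starts before Elena ends → Elena and Ravi overlap.
Declan starts exactly when Elena ends (back-to-back, no overlap).
Declan starts after Ravi ends.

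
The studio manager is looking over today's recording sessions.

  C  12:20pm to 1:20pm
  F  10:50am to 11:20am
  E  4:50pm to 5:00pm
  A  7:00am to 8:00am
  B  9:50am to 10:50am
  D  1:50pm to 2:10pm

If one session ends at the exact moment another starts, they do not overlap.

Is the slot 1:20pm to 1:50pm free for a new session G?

A: ends 8:00am at or before G starts 1:20pm → clear.
B: ends 10:50am at or before G starts 1:20pm → clear.
F: ends 11:20am at or before G starts 1:20pm → clear.
C: ends 1:20pm at or before G starts 1:20pm → clear.
D: starts 1:50pm at or after G ends 1:50pm → clear.
E: starts 4:50pm at or after G ends 1:50pm → clear.

Yes — the slot is free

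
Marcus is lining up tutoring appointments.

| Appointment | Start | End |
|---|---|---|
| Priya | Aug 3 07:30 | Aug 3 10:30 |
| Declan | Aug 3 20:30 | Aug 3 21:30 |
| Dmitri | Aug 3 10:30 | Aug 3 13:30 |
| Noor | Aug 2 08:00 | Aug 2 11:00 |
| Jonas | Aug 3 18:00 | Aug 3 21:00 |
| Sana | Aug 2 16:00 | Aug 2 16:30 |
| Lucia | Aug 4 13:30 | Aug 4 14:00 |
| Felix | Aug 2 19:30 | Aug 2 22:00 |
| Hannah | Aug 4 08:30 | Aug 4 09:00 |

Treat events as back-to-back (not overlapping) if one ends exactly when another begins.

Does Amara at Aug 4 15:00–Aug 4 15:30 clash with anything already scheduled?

Noor: ends Aug 2 11:00 at or before Amara starts Aug 4 15:00 → clear.
Sana: ends Aug 2 16:30 at or before Amara starts Aug 4 15:00 → clear.
Felix: ends Aug 2 22:00 at or before Amara starts Aug 4 15:00 → clear.
Priya: ends Aug 3 10:30 at or before Amara starts Aug 4 15:00 → clear.
Dmitri: ends Aug 3 13:30 at or before Amara starts Aug 4 15:00 → clear.
Jonas: ends Aug 3 21:00 at or before Amara starts Aug 4 15:00 → clear.
Declan: ends Aug 3 21:30 at or before Amara starts Aug 4 15:00 → clear.
Hannah: ends Aug 4 09:00 at or before Amara starts Aug 4 15:00 → clear.
Lucia: ends Aug 4 14:00 at or before Amara starts Aug 4 15:00 → clear.

No — it doesn't clash with anything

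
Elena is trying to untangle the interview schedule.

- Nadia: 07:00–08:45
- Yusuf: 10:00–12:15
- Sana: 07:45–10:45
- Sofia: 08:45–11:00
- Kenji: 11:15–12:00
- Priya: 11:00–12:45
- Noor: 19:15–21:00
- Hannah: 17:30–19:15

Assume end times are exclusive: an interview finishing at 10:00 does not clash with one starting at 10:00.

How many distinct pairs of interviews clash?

7

Check each pair: they overlap iff neither finishes before the other starts.
Sorted by start: Nadia, Sana, Sofia, Yusuf, Priya, Kenji, Hannah, Noor.
Sana starts before Nadia ends → Nadia and Sana overlap.
Sofia starts exactly when Nadia ends (back-to-back, no overlap) — done with Nadia.
Sofia starts before Sana ends → Sana and Sofia overlap.
Yusuf starts before Sana ends → Sana and Yusuf overlap.
Priya starts after Sana ends — done with Sana.
Yusuf starts before Sofia ends → Sofia and Yusuf overlap.
Priya starts exactly when Sofia ends (back-to-back, no overlap) — done with Sofia.
Priya starts before Yusuf ends → Yusuf and Priya overlap.
Kenji starts before Yusuf ends → Yusuf and Kenji overlap.
Hannah starts after Yusuf ends — done with Yusuf.
Kenji starts before Priya ends → Priya and Kenji overlap.
Hannah starts after Priya ends — done with Priya.
Hannah starts after Kenji ends — done with Kenji.
Noor starts exactly when Hannah ends (back-to-back, no overlap).
Overlapping pairs: Kenji & Priya, Kenji & Yusuf, Nadia & Sana, Priya & Yusuf, Sana & Sofia, Sana & Yusuf, Sofia & Yusuf — 7 in total.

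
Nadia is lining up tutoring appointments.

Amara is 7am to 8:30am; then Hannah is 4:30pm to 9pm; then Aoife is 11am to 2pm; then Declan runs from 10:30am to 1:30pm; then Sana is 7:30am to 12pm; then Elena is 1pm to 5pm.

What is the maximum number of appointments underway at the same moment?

3

Sort all start/end points and keep a running count:
7am start Amara → 1
7:30am start Sana → 2
8:30am end Amara → 1
10:30am start Declan → 2
11am start Aoife → 3
12pm end Sana → 2
1pm start Elena → 3
1:30pm end Declan → 2
2pm end Aoife → 1
4:30pm start Hannah → 2
5pm end Elena → 1
9pm end Hannah → 0
Peak is 3, at 11am (Aoife, Declan, Sana).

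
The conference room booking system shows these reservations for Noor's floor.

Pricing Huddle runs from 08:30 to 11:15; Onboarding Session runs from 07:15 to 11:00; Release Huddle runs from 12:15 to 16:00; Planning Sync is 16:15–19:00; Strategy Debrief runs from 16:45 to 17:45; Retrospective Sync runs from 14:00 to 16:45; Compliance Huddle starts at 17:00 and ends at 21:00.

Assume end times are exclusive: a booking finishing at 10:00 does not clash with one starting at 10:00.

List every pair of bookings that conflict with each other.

Compliance Huddle & Planning Sync, Compliance Huddle & Strategy Debrief, Onboarding Session & Pricing Huddle, Planning Sync & Retrospective Sync, Planning Sync & Strategy Debrief, Release Huddle & Retrospective Sync

Check each pair: they overlap iff neither finishes before the other starts.
Sorted by start: Onboarding Session, Pricing Huddle, Release Huddle, Retrospective Sync, Planning Sync, Strategy Debrief, Compliance Huddle.
Pricing Huddle starts before Onboarding Session ends → Onboarding Session and Pricing Huddle overlap.
Release Huddle starts after Onboarding Session ends — done with Onboarding Session.
Release Huddle starts after Pricing Huddle ends — done with Pricing Huddle.
Retrospective Sync starts before Release Huddle ends → Release Huddle and Retrospective Sync overlap.
Planning Sync starts after Release Huddle ends — done with Release Huddle.
Planning Sync starts before Retrospective Sync ends → Retrospective Sync and Planning Sync overlap.
Strategy Debrief starts exactly when Retrospective Sync ends (back-to-back, no overlap) — done with Retrospective Sync.
Strategy Debrief starts before Planning Sync ends → Planning Sync and Strategy Debrief overlap.
Compliance Huddle starts before Planning Sync ends → Planning Sync and Compliance Huddle overlap.
Compliance Huddle starts before Strategy Debrief ends → Strategy Debrief and Compliance Huddle overlap.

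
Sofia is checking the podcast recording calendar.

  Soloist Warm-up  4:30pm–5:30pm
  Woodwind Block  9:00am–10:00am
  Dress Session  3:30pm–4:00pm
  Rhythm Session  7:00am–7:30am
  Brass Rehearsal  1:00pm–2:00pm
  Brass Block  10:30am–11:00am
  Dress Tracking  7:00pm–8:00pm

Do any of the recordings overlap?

No

Sorted by start: Rhythm Session, Woodwind Block, Brass Block, Brass Rehearsal, Dress Session, Soloist Warm-up, Dress Tracking.
Woodwind Block starts after Rhythm Session ends, so nothing later overlaps Rhythm Session either.
Brass Block starts after Woodwind Block ends, so nothing later overlaps Woodwind Block either.
Brass Rehearsal starts after Brass Block ends, so nothing later overlaps Brass Block either.
Dress Session starts after Brass Rehearsal ends, so nothing later overlaps Brass Rehearsal either.
Soloist Warm-up starts after Dress Session ends, so nothing later overlaps Dress Session either.
Dress Tracking starts after Soloist Warm-up ends.
Every pair is clear; the schedule has no overlaps.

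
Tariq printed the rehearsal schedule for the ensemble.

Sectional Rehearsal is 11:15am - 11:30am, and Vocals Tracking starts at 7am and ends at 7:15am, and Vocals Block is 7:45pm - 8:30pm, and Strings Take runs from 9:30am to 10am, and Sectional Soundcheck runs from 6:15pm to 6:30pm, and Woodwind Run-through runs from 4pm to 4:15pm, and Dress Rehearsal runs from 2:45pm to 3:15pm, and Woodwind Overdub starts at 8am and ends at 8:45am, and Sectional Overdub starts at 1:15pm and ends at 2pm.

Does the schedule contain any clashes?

Two intervals overlap when each starts before the other ends.
Sorted by start: Vocals Tracking, Woodwind Overdub, Strings Take, Sectional Rehearsal, Sectional Overdub, Dress Rehearsal, Woodwind Run-through, Sectional Soundcheck, Vocals Block.
Woodwind Overdub starts after Vocals Tracking ends — done with Vocals Tracking.
Strings Take starts after Woodwind Overdub ends — done with Woodwind Overdub.
Sectional Rehearsal starts after Strings Take ends — done with Strings Take.
Sectional Overdub starts after Sectional Rehearsal ends — done with Sectional Rehearsal.
Dress Rehearsal starts after Sectional Overdub ends — done with Sectional Overdub.
Woodwind Run-through starts after Dress Rehearsal ends — done with Dress Rehearsal.
Sectional Soundcheck starts after Woodwind Run-through ends — done with Woodwind Run-through.
Vocals Block starts after Sectional Soundcheck ends.
Every pair is clear; the schedule has no overlaps.

No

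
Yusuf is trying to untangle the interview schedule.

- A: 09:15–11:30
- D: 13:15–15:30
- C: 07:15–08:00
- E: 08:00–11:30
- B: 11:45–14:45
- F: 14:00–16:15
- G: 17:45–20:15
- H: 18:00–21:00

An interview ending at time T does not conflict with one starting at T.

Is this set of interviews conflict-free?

Sorted by start: C, E, A, B, D, F, G, H.
E starts exactly when C ends (back-to-back, no overlap) — done with C.
A starts before E ends → E and A overlap.
That's a conflict, so the schedule is not conflict-free.

No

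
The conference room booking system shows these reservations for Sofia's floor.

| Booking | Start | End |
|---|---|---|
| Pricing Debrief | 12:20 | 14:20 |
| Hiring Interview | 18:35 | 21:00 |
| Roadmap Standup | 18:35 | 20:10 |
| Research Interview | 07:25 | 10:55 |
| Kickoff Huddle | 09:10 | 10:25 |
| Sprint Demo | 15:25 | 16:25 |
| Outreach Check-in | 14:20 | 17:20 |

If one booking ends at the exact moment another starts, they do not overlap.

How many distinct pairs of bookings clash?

3

Check each pair: they overlap iff neither finishes before the other starts.
Sorted by start: Research Interview, Kickoff Huddle, Pricing Debrief, Outreach Check-in, Sprint Demo, Hiring Interview, Roadmap Standup.
Kickoff Huddle starts before Research Interview ends → Research Interview and Kickoff Huddle overlap.
Pricing Debrief starts after Research Interview ends — done with Research Interview.
Pricing Debrief starts after Kickoff Huddle ends — done with Kickoff Huddle.
Outreach Check-in starts exactly when Pricing Debrief ends (back-to-back, no overlap) — done with Pricing Debrief.
Sprint Demo starts before Outreach Check-in ends → Outreach Check-in and Sprint Demo overlap.
Hiring Interview starts after Outreach Check-in ends — done with Outreach Check-in.
Hiring Interview starts after Sprint Demo ends — done with Sprint Demo.
Roadmap Standup starts before Hiring Interview ends → Hiring Interview and Roadmap Standup overlap.
Overlapping pairs: Hiring Interview & Roadmap Standup, Kickoff Huddle & Research Interview, Outreach Check-in & Sprint Demo — 3 in total.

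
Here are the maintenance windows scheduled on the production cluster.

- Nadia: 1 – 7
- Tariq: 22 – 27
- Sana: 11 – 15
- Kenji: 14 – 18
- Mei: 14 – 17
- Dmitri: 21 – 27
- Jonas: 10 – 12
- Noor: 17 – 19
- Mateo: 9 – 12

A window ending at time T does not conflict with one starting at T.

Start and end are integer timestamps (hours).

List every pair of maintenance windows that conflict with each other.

Sorted by start: Nadia, Mateo, Jonas, Sana, Kenji, Mei, Noor, Dmitri, Tariq.
Mateo starts after Nadia ends, so Nadia has no further overlaps.
Jonas starts before Mateo ends → Mateo and Jonas overlap.
Sana starts before Mateo ends → Mateo and Sana overlap.
Kenji starts after Mateo ends, so Mateo has no further overlaps.
Sana starts before Jonas ends → Jonas and Sana overlap.
Kenji starts after Jonas ends, so Jonas has no further overlaps.
Kenji starts before Sana ends → Sana and Kenji overlap.
Mei starts before Sana ends → Sana and Mei overlap.
Noor starts after Sana ends, so Sana has no further overlaps.
Mei starts before Kenji ends → Kenji and Mei overlap.
Noor starts before Kenji ends → Kenji and Noor overlap.
Dmitri starts after Kenji ends, so Kenji has no further overlaps.
Noor starts exactly when Mei ends (back-to-back, no overlap), so Mei has no further overlaps.
Dmitri starts after Noor ends, so Noor has no further overlaps.
Tariq starts before Dmitri ends → Dmitri and Tariq overlap.

Dmitri & Tariq, Jonas & Mateo, Jonas & Sana, Kenji & Mei, Kenji & Noor, Kenji & Sana, Mateo & Sana, Mei & Sana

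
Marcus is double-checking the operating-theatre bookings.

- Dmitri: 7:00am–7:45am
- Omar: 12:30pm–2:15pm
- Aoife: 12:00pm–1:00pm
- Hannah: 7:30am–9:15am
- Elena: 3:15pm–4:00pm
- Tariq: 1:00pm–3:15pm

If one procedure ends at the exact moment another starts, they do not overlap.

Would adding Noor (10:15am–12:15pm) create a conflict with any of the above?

Yes — it overlaps Aoife

Dmitri: ends 7:45am at or before Noor starts 10:15am → clear.
Hannah: ends 9:15am at or before Noor starts 10:15am → clear.
Aoife: starts 12:00pm before Noor ends 12:15pm, and ends 1:00pm after Noor starts 10:15am → overlap.
Omar: starts 12:30pm at or after Noor ends 12:15pm → clear.
Tariq: starts 1:00pm at or after Noor ends 12:15pm → clear.
Elena: starts 3:15pm at or after Noor ends 12:15pm → clear.
Noor overlaps Aoife.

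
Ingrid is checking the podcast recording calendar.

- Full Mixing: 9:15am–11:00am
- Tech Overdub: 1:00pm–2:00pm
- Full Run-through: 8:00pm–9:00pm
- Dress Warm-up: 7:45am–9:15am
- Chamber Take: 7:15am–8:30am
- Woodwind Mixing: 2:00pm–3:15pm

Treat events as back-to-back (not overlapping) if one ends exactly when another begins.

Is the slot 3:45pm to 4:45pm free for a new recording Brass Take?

Yes — the slot is free

Chamber Take: ends 8:30am at or before Brass Take starts 3:45pm → clear.
Dress Warm-up: ends 9:15am at or before Brass Take starts 3:45pm → clear.
Full Mixing: ends 11:00am at or before Brass Take starts 3:45pm → clear.
Tech Overdub: ends 2:00pm at or before Brass Take starts 3:45pm → clear.
Woodwind Mixing: ends 3:15pm at or before Brass Take starts 3:45pm → clear.
Full Run-through: starts 8:00pm at or after Brass Take ends 4:45pm → clear.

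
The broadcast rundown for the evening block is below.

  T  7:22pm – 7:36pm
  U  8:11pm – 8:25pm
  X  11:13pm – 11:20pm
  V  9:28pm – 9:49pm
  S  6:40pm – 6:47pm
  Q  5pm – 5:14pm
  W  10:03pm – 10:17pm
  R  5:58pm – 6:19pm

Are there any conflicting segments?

No

Check each pair: they overlap iff neither finishes before the other starts.
Sorted by start: Q, R, S, T, U, V, W, X.
R starts after Q ends; Q is clear from here.
S starts after R ends; R is clear from here.
T starts after S ends; S is clear from here.
U starts after T ends; T is clear from here.
V starts after U ends; U is clear from here.
W starts after V ends; V is clear from here.
X starts after W ends.
Every pair is clear; the schedule has no overlaps.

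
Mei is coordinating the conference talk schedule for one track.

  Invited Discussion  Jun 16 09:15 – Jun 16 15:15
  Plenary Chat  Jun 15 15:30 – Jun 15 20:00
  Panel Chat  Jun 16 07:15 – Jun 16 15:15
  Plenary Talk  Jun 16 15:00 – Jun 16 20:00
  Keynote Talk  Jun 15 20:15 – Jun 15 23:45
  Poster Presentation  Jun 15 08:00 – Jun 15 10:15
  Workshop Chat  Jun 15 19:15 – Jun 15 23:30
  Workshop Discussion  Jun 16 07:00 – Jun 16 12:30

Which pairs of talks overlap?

Two intervals overlap when each starts before the other ends.
Sorted by start: Poster Presentation, Plenary Chat, Workshop Chat, Keynote Talk, Workshop Discussion, Panel Chat, Invited Discussion, Plenary Talk.
Plenary Chat starts after Poster Presentation ends; Poster Presentation is clear from here.
Workshop Chat starts before Plenary Chat ends → Plenary Chat and Workshop Chat overlap.
Keynote Talk starts after Plenary Chat ends; Plenary Chat is clear from here.
Keynote Talk starts before Workshop Chat ends → Workshop Chat and Keynote Talk overlap.
Workshop Discussion starts after Workshop Chat ends; Workshop Chat is clear from here.
Workshop Discussion starts after Keynote Talk ends; Keynote Talk is clear from here.
Panel Chat starts before Workshop Discussion ends → Workshop Discussion and Panel Chat overlap.
Invited Discussion starts before Workshop Discussion ends → Workshop Discussion and Invited Discussion overlap.
Plenary Talk starts after Workshop Discussion ends.
Invited Discussion starts before Panel Chat ends → Panel Chat and Invited Discussion overlap.
Plenary Talk starts before Panel Chat ends → Panel Chat and Plenary Talk overlap.
Plenary Talk starts before Invited Discussion ends → Invited Discussion and Plenary Talk overlap.

Invited Discussion & Panel Chat, Invited Discussion & Plenary Talk, Invited Discussion & Workshop Discussion, Keynote Talk & Workshop Chat, Panel Chat & Plenary Talk, Panel Chat & Workshop Discussion, Plenary Chat & Workshop Chat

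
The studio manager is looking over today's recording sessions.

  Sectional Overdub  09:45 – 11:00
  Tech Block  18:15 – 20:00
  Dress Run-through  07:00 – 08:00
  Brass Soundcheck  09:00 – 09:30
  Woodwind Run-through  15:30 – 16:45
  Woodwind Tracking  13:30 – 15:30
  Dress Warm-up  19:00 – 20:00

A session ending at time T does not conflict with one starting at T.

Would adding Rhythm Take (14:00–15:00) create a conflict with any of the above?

Yes — it overlaps Woodwind Tracking

Dress Run-through: ends 08:00 at or before Rhythm Take starts 14:00 → clear.
Brass Soundcheck: ends 09:30 at or before Rhythm Take starts 14:00 → clear.
Sectional Overdub: ends 11:00 at or before Rhythm Take starts 14:00 → clear.
Woodwind Tracking: starts 13:30 before Rhythm Take ends 15:00, and ends 15:30 after Rhythm Take starts 14:00 → overlap.
Woodwind Run-through: starts 15:30 at or after Rhythm Take ends 15:00 → clear.
Tech Block: starts 18:15 at or after Rhythm Take ends 15:00 → clear.
Dress Warm-up: starts 19:00 at or after Rhythm Take ends 15:00 → clear.
Rhythm Take overlaps Woodwind Tracking.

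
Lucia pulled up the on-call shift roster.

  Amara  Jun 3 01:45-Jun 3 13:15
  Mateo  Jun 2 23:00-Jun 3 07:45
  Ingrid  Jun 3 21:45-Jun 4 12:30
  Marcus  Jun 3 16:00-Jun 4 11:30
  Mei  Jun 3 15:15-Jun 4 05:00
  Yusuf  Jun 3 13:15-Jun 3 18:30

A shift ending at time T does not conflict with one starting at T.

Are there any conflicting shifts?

Yes

Sorted by start: Mateo, Amara, Yusuf, Mei, Marcus, Ingrid.
Amara starts before Mateo ends → Mateo and Amara overlap.
That's a conflict, so the schedule is not conflict-free.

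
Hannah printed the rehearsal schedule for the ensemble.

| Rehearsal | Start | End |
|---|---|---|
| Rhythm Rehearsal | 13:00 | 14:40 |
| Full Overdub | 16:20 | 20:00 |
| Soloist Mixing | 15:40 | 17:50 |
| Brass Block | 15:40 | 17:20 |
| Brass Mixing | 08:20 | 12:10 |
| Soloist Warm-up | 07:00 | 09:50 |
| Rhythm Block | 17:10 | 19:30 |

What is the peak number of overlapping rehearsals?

Sort all start/end points and keep a running count:
07:00 start Soloist Warm-up → 1
08:20 start Brass Mixing → 2
09:50 end Soloist Warm-up → 1
12:10 end Brass Mixing → 0
13:00 start Rhythm Rehearsal → 1
14:40 end Rhythm Rehearsal → 0
15:40 start Brass Block → 1
15:40 start Soloist Mixing → 2
16:20 start Full Overdub → 3
17:10 start Rhythm Block → 4
17:20 end Brass Block → 3
17:50 end Soloist Mixing → 2
19:30 end Rhythm Block → 1
20:00 end Full Overdub → 0
Peak is 4, at 17:10 (Brass Block, Full Overdub, Rhythm Block, Soloist Mixing).

4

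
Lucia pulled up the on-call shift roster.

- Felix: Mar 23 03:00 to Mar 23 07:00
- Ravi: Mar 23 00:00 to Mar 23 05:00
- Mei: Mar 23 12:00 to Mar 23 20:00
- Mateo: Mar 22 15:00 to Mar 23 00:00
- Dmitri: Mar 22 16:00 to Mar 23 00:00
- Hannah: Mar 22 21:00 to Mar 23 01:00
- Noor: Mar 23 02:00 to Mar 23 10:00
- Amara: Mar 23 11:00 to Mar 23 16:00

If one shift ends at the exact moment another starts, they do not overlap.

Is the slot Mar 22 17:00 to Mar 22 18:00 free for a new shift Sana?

Mateo: starts Mar 22 15:00 before Sana ends Mar 22 18:00, and ends Mar 23 00:00 after Sana starts Mar 22 17:00 → overlap.
Dmitri: starts Mar 22 16:00 before Sana ends Mar 22 18:00, and ends Mar 23 00:00 after Sana starts Mar 22 17:00 → overlap.
Hannah: starts Mar 22 21:00 at or after Sana ends Mar 22 18:00 → clear.
Ravi: starts Mar 23 00:00 at or after Sana ends Mar 22 18:00 → clear.
Noor: starts Mar 23 02:00 at or after Sana ends Mar 22 18:00 → clear.
Felix: starts Mar 23 03:00 at or after Sana ends Mar 22 18:00 → clear.
Amara: starts Mar 23 11:00 at or after Sana ends Mar 22 18:00 → clear.
Mei: starts Mar 23 12:00 at or after Sana ends Mar 22 18:00 → clear.
Sana overlaps Dmitri, Mateo.

No — it overlaps Dmitri, Mateo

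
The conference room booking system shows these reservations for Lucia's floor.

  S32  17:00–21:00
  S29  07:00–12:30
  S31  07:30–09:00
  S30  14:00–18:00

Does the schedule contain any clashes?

Yes

Check each pair: they overlap iff neither finishes before the other starts.
Sorted by start: S29, S31, S30, S32.
S31 starts before S29 ends → S29 and S31 overlap.
That's a conflict, so the schedule is not conflict-free.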